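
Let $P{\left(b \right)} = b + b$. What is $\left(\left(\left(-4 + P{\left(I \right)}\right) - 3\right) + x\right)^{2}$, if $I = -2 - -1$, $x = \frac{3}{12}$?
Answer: $\frac{1225}{16} \approx 76.563$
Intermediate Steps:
$x = \frac{1}{4}$ ($x = 3 \cdot \frac{1}{12} = \frac{1}{4} \approx 0.25$)
$I = -1$ ($I = -2 + 1 = -1$)
$P{\left(b \right)} = 2 b$
$\left(\left(\left(-4 + P{\left(I \right)}\right) - 3\right) + x\right)^{2} = \left(\left(\left(-4 + 2 \left(-1\right)\right) - 3\right) + \frac{1}{4}\right)^{2} = \left(\left(\left(-4 - 2\right) - 3\right) + \frac{1}{4}\right)^{2} = \left(\left(-6 - 3\right) + \frac{1}{4}\right)^{2} = \left(-9 + \frac{1}{4}\right)^{2} = \left(- \frac{35}{4}\right)^{2} = \frac{1225}{16}$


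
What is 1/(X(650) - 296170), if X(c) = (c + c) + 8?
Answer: -1/294862 ≈ -3.3914e-6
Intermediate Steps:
X(c) = 8 + 2*c (X(c) = 2*c + 8 = 8 + 2*c)
1/(X(650) - 296170) = 1/((8 + 2*650) - 296170) = 1/((8 + 1300) - 296170) = 1/(1308 - 296170) = 1/(-294862) = -1/294862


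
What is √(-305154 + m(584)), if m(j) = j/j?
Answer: I*√305153 ≈ 552.41*I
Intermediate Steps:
m(j) = 1
√(-305154 + m(584)) = √(-305154 + 1) = √(-305153) = I*√305153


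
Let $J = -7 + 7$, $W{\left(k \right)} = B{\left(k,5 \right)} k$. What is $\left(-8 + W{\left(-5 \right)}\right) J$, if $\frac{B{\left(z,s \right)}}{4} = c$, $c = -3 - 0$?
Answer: $0$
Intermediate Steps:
$c = -3$ ($c = -3 + 0 = -3$)
$B{\left(z,s \right)} = -12$ ($B{\left(z,s \right)} = 4 \left(-3\right) = -12$)
$W{\left(k \right)} = - 12 k$
$J = 0$
$\left(-8 + W{\left(-5 \right)}\right) J = \left(-8 - -60\right) 0 = \left(-8 + 60\right) 0 = 52 \cdot 0 = 0$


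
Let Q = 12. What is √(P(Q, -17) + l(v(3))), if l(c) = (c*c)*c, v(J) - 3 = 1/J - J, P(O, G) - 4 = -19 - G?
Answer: √165/9 ≈ 1.4272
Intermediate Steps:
P(O, G) = -15 - G (P(O, G) = 4 + (-19 - G) = -15 - G)
v(J) = 3 + 1/J - J (v(J) = 3 + (1/J - J) = 3 + 1/J - J)
l(c) = c³ (l(c) = c²*c = c³)
√(P(Q, -17) + l(v(3))) = √((-15 - 1*(-17)) + (3 + 1/3 - 1*3)³) = √((-15 + 17) + (3 + ⅓ - 3)³) = √(2 + (⅓)³) = √(2 + 1/27) = √(55/27) = √165/9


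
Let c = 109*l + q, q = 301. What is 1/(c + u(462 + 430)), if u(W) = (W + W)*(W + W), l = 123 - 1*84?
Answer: 1/3187208 ≈ 3.1375e-7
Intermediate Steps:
l = 39 (l = 123 - 84 = 39)
u(W) = 4*W² (u(W) = (2*W)*(2*W) = 4*W²)
c = 4552 (c = 109*39 + 301 = 4251 + 301 = 4552)
1/(c + u(462 + 430)) = 1/(4552 + 4*(462 + 430)²) = 1/(4552 + 4*892²) = 1/(4552 + 4*795664) = 1/(4552 + 3182656) = 1/3187208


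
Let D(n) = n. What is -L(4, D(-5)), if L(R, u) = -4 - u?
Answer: -1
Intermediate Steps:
-L(4, D(-5)) = -(-4 - 1*(-5)) = -(-4 + 5) = -1*1 = -1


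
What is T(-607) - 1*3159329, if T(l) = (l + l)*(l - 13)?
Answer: -2406649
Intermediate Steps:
T(l) = 2*l*(-13 + l) (T(l) = (2*l)*(-13 + l) = 2*l*(-13 + l))
T(-607) - 1*3159329 = 2*(-607)*(-13 - 607) - 1*3159329 = 2*(-607)*(-620) - 3159329 = 752680 - 3159329 = -2406649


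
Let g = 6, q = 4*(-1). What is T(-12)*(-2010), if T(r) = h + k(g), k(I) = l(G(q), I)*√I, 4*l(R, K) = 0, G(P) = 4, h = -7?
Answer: 14070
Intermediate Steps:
q = -4
l(R, K) = 0 (l(R, K) = (¼)*0 = 0)
k(I) = 0 (k(I) = 0*√I = 0)
T(r) = -7 (T(r) = -7 + 0 = -7)
T(-12)*(-2010) = -7*(-2010) = 14070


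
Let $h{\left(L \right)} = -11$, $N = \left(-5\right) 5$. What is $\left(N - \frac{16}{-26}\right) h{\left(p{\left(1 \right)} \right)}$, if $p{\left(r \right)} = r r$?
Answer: $\frac{3487}{13} \approx 268.23$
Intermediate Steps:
$p{\left(r \right)} = r^{2}$
$N = -25$
$\left(N - \frac{16}{-26}\right) h{\left(p{\left(1 \right)} \right)} = \left(-25 - \frac{16}{-26}\right) \left(-11\right) = \left(-25 - - \frac{8}{13}\right) \left(-11\right) = \left(-25 + \frac{8}{13}\right) \left(-11\right) = \left(- \frac{317}{13}\right) \left(-11\right) = \frac{3487}{13}$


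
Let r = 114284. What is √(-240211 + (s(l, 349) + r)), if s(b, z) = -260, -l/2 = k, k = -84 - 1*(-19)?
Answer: I*√126187 ≈ 355.23*I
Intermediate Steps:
k = -65 (k = -84 + 19 = -65)
l = 130 (l = -2*(-65) = 130)
√(-240211 + (s(l, 349) + r)) = √(-240211 + (-260 + 114284)) = √(-240211 + 114024) = √(-126187) = I*√126187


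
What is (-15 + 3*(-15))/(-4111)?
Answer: 60/4111 ≈ 0.014595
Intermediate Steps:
(-15 + 3*(-15))/(-4111) = (-15 - 45)*(-1/4111) = -60*(-1/4111) = 60/4111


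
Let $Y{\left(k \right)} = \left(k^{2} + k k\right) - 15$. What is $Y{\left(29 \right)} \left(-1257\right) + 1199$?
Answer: $-2094220$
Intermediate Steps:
$Y{\left(k \right)} = -15 + 2 k^{2}$ ($Y{\left(k \right)} = \left(k^{2} + k^{2}\right) - 15 = 2 k^{2} - 15 = -15 + 2 k^{2}$)
$Y{\left(29 \right)} \left(-1257\right) + 1199 = \left(-15 + 2 \cdot 29^{2}\right) \left(-1257\right) + 1199 = \left(-15 + 2 \cdot 841\right) \left(-1257\right) + 1199 = \left(-15 + 1682\right) \left(-1257\right) + 1199 = 1667 \left(-1257\right) + 1199 = -2095419 + 1199 = -2094220$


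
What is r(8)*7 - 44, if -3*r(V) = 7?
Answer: -181/3 ≈ -60.333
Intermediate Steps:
r(V) = -7/3 (r(V) = -⅓*7 = -7/3)
r(8)*7 - 44 = -7/3*7 - 44 = -49/3 - 44 = -181/3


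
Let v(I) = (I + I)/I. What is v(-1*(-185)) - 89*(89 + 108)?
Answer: -17531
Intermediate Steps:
v(I) = 2 (v(I) = (2*I)/I = 2)
v(-1*(-185)) - 89*(89 + 108) = 2 - 89*(89 + 108) = 2 - 89*197 = 2 - 17533 = -17531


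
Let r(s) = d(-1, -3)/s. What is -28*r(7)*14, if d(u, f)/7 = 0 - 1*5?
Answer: 1960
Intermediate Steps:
d(u, f) = -35 (d(u, f) = 7*(0 - 1*5) = 7*(0 - 5) = 7*(-5) = -35)
r(s) = -35/s
-28*r(7)*14 = -(-980)/7*14 = -28*(-5)*14 = 140*14 = 1960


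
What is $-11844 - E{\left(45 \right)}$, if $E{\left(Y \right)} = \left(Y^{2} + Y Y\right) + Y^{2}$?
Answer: $-17919$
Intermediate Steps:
$E{\left(Y \right)} = 3 Y^{2}$ ($E{\left(Y \right)} = \left(Y^{2} + Y^{2}\right) + Y^{2} = 2 Y^{2} + Y^{2} = 3 Y^{2}$)
$-11844 - E{\left(45 \right)} = -11844 - 3 \cdot 45^{2} = -11844 - 3 \cdot 2025 = -11844 - 6075 = -17919$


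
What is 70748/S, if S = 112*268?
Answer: 17687/7504 ≈ 2.3570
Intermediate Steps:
S = 30016
70748/S = 70748/30016 = 70748*(1/30016) = 17687/7504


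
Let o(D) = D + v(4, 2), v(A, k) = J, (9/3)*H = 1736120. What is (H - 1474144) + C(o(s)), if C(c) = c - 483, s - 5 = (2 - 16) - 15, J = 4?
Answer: -2687821/3 ≈ -8.9594e+5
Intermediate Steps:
H = 1736120/3 (H = (⅓)*1736120 = 1736120/3 ≈ 5.7871e+5)
v(A, k) = 4
s = -24 (s = 5 + ((2 - 16) - 15) = 5 + (-14 - 15) = 5 - 29 = -24)
o(D) = 4 + D (o(D) = D + 4 = 4 + D)
C(c) = -483 + c
(H - 1474144) + C(o(s)) = (1736120/3 - 1474144) + (-483 + (4 - 24)) = -2686312/3 + (-483 - 20) = -2686312/3 - 503 = -2687821/3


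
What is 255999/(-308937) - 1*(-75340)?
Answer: 7758352527/102979 ≈ 75339.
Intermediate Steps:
255999/(-308937) - 1*(-75340) = 255999*(-1/308937) + 75340 = -85333/102979 + 75340 = 7758352527/102979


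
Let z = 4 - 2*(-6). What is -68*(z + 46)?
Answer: -4216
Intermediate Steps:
z = 16 (z = 4 + 12 = 16)
-68*(z + 46) = -68*(16 + 46) = -68*62 = -4216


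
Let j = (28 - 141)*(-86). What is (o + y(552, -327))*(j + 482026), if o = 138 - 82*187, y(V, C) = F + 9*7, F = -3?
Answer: -7443037184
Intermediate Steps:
y(V, C) = 60 (y(V, C) = -3 + 9*7 = -3 + 63 = 60)
j = 9718 (j = -113*(-86) = 9718)
o = -15196 (o = 138 - 15334 = -15196)
(o + y(552, -327))*(j + 482026) = (-15196 + 60)*(9718 + 482026) = -15136*491744 = -7443037184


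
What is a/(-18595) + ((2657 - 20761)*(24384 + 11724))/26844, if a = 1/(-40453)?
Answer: -40977328926816523/1682724047795 ≈ -24352.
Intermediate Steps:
a = -1/40453 ≈ -2.4720e-5
a/(-18595) + ((2657 - 20761)*(24384 + 11724))/26844 = -1/40453/(-18595) + ((2657 - 20761)*(24384 + 11724))/26844 = -1/40453*(-1/18595) - 18104*36108*(1/26844) = 1/752223535 - 653699232*1/26844 = 1/752223535 - 54474936/2237 = -40977328926816523/1682724047795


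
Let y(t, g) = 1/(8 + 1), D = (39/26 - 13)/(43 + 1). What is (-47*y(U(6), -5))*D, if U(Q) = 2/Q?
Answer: 1081/792 ≈ 1.3649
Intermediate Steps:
D = -23/88 (D = (39*(1/26) - 13)/44 = (3/2 - 13)*(1/44) = -23/2*1/44 = -23/88 ≈ -0.26136)
y(t, g) = 1/9
(-47*y(U(6), -5))*D = -47*1/9*(-23/88) = -47/9*(-23/88) = 1081/792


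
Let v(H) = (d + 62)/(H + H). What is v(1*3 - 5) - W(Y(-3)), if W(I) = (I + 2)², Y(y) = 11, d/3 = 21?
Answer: -801/4 ≈ -200.25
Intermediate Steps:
d = 63 (d = 3*21 = 63)
v(H) = 125/(2*H) (v(H) = (63 + 62)/(H + H) = 125/((2*H)) = 125*(1/(2*H)) = 125/(2*H))
W(I) = (2 + I)²
v(1*3 - 5) - W(Y(-3)) = 125/(2*(1*3 - 5)) - (2 + 11)² = 125/(2*(3 - 5)) - 1*13² = (125/2)/(-2) - 1*169 = (125/2)*(-½) - 169 = -125/4 - 169 = -801/4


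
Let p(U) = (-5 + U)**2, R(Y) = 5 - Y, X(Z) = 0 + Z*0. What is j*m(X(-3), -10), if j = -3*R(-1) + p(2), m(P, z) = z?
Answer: 90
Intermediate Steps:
X(Z) = 0 (X(Z) = 0 + 0 = 0)
j = -9 (j = -3*(5 - 1*(-1)) + (-5 + 2)**2 = -3*(5 + 1) + (-3)**2 = -3*6 + 9 = -18 + 9 = -9)
j*m(X(-3), -10) = -9*(-10) = 90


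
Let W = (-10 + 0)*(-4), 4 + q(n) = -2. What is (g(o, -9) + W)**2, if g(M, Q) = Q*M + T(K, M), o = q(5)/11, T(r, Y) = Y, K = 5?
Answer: 238144/121 ≈ 1968.1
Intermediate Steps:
q(n) = -6 (q(n) = -4 - 2 = -6)
W = 40 (W = -10*(-4) = 40)
o = -6/11 ≈ -0.54545
g(M, Q) = M + M*Q (g(M, Q) = Q*M + M = M*Q + M = M + M*Q)
(g(o, -9) + W)**2 = (-6*(1 - 9)/11 + 40)**2 = (-6/11*(-8) + 40)**2 = (48/11 + 40)**2 = (488/11)**2 = 238144/121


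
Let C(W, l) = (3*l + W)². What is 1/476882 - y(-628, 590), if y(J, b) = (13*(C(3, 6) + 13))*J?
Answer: 1767542150193/476882 ≈ 3.7065e+6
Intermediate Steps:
C(W, l) = (W + 3*l)²
y(J, b) = 5902*J (y(J, b) = (13*((3 + 3*6)² + 13))*J = (13*((3 + 18)² + 13))*J = (13*(21² + 13))*J = (13*(441 + 13))*J = (13*454)*J = 5902*J)
1/476882 - y(-628, 590) = 1/476882 - 5902*(-628) = 1/476882 - 1*(-3706456) = 1/476882 + 3706456 = 1767542150193/476882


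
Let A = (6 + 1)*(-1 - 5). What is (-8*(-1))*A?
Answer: -336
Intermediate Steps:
A = -42 (A = 7*(-6) = -42)
(-8*(-1))*A = -8*(-1)*(-42) = 8*(-42) = -336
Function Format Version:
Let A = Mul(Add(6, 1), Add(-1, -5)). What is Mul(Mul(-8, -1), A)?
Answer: -336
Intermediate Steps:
A = -42 (A = Mul(7, -6) = -42)
Mul(Mul(-8, -1), A) = Mul(Mul(-8, -1), -42) = Mul(8, -42) = -336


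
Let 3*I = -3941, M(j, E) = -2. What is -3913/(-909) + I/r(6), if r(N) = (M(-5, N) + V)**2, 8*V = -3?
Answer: -75011279/328149 ≈ -228.59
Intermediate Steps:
V = -3/8 (V = (1/8)*(-3) = -3/8 ≈ -0.37500)
I = -3941/3 (I = (1/3)*(-3941) = -3941/3 ≈ -1313.7)
r(N) = 361/64 (r(N) = (-2 - 3/8)**2 = (-19/8)**2 = 361/64)
-3913/(-909) + I/r(6) = -3913/(-909) - 3941/(3*361/64) = -3913*(-1/909) - 3941/3*64/361 = 3913/909 - 252224/1083 = -75011279/328149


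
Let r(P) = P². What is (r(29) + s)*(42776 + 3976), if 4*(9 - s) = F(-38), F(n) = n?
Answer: 40183344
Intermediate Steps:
s = 37/2 (s = 9 - ¼*(-38) = 9 + 19/2 = 37/2 ≈ 18.500)
(r(29) + s)*(42776 + 3976) = (29² + 37/2)*(42776 + 3976) = (841 + 37/2)*46752 = (1719/2)*46752 = 40183344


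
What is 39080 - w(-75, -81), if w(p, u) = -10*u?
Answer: 38270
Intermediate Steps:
39080 - w(-75, -81) = 39080 - (-10)*(-81) = 39080 - 1*810 = 39080 - 810 = 38270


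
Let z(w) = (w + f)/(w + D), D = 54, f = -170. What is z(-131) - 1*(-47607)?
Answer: 523720/11 ≈ 47611.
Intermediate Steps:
z(w) = (-170 + w)/(54 + w) (z(w) = (w - 170)/(w + 54) = (-170 + w)/(54 + w))
z(-131) - 1*(-47607) = (-170 - 131)/(54 - 131) - 1*(-47607) = -301/(-77) + 47607 = -1/77*(-301) + 47607 = 43/11 + 47607 = 523720/11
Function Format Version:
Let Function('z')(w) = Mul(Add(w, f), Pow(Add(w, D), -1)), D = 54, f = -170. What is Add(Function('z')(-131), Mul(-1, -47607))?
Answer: Rational(523720, 11) ≈ 47611.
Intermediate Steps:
Function('z')(w) = Mul(Pow(Add(54, w), -1), Add(-170, w)) (Function('z')(w) = Mul(Add(w, -170), Pow(Add(w, 54), -1)) = Mul(Add(-170, w), Pow(Add(54, w), -1)) = Mul(Pow(Add(54, w), -1), Add(-170, w)))
Add(Function('z')(-131), Mul(-1, -47607)) = Add(Mul(Pow(Add(54, -131), -1), Add(-170, -131)), Mul(-1, -47607)) = Add(Mul(Pow(-77, -1), -301), 47607) = Add(Mul(Rational(-1, 77), -301), 47607) = Add(Rational(43, 11), 47607) = Rational(523720, 11)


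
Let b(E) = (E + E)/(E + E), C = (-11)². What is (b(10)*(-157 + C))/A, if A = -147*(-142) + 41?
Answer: -36/20915 ≈ -0.0017213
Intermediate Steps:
A = 20915 (A = 20874 + 41 = 20915)
C = 121
b(E) = 1 (b(E) = (2*E)/((2*E)) = (2*E)*(1/(2*E)) = 1)
(b(10)*(-157 + C))/A = (1*(-157 + 121))/20915 = (1*(-36))*(1/20915) = -36*1/20915 = -36/20915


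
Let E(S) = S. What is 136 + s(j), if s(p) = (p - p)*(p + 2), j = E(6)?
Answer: 136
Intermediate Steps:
j = 6
s(p) = 0 (s(p) = 0*(2 + p) = 0)
136 + s(j) = 136 + 0 = 136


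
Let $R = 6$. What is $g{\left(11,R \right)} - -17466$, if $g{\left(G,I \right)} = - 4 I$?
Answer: $17442$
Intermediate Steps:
$g{\left(11,R \right)} - -17466 = \left(-4\right) 6 - -17466 = -24 + 17466 = 17442$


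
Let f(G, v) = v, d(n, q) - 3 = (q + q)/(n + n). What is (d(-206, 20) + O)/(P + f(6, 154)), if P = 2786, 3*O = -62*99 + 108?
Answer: -4219/6180 ≈ -0.68269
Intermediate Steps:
O = -2010 (O = (-62*99 + 108)/3 = (-6138 + 108)/3 = (⅓)*(-6030) = -2010)
d(n, q) = 3 + q/n (d(n, q) = 3 + (q + q)/(n + n) = 3 + (2*q)/((2*n)) = 3 + (2*q)*(1/(2*n)) = 3 + q/n)
(d(-206, 20) + O)/(P + f(6, 154)) = ((3 + 20/(-206)) - 2010)/(2786 + 154) = ((3 + 20*(-1/206)) - 2010)/2940 = ((3 - 10/103) - 2010)*(1/2940) = (299/103 - 2010)*(1/2940) = -206731/103*1/2940 = -4219/6180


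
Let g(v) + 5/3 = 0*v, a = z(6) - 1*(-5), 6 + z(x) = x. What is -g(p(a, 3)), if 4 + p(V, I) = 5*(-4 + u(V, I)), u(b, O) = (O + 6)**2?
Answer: 5/3 ≈ 1.6667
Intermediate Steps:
u(b, O) = (6 + O)**2
z(x) = -6 + x
a = 5 (a = (-6 + 6) - 1*(-5) = 0 + 5 = 5)
p(V, I) = -24 + 5*(6 + I)**2 (p(V, I) = -4 + 5*(-4 + (6 + I)**2) = -4 + (-20 + 5*(6 + I)**2) = -24 + 5*(6 + I)**2)
g(v) = -5/3 (g(v) = -5/3 + 0*v = -5/3 + 0 = -5/3)
-g(p(a, 3)) = -1*(-5/3) = 5/3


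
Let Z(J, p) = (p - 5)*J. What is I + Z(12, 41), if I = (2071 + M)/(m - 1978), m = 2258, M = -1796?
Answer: 24247/56 ≈ 432.98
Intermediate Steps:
I = 55/56 (I = (2071 - 1796)/(2258 - 1978) = 275/280 = 275*(1/280) = 55/56 ≈ 0.98214)
Z(J, p) = J*(-5 + p) (Z(J, p) = (-5 + p)*J = J*(-5 + p))
I + Z(12, 41) = 55/56 + 12*(-5 + 41) = 55/56 + 12*36 = 55/56 + 432 = 24247/56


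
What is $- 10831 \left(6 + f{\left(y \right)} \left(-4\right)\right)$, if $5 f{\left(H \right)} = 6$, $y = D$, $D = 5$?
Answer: $- \frac{64986}{5} \approx -12997.0$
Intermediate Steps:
$y = 5$
$f{\left(H \right)} = \frac{6}{5}$ ($f{\left(H \right)} = \frac{1}{5} \cdot 6 = \frac{6}{5}$)
$- 10831 \left(6 + f{\left(y \right)} \left(-4\right)\right) = - 10831 \left(6 + \frac{6}{5} \left(-4\right)\right) = - 10831 \left(6 - \frac{24}{5}\right) = \left(-10831\right) \frac{6}{5} = - \frac{64986}{5}$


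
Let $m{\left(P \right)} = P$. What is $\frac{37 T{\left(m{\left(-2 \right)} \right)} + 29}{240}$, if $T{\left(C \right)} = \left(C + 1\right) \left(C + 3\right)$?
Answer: $- \frac{1}{30} \approx -0.033333$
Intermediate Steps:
$T{\left(C \right)} = \left(1 + C\right) \left(3 + C\right)$
$\frac{37 T{\left(m{\left(-2 \right)} \right)} + 29}{240} = \frac{37 \left(3 + \left(-2\right)^{2} + 4 \left(-2\right)\right) + 29}{240} = \left(37 \left(3 + 4 - 8\right) + 29\right) \frac{1}{240} = \left(37 \left(-1\right) + 29\right) \frac{1}{240} = \left(-37 + 29\right) \frac{1}{240} = \left(-8\right) \frac{1}{240} = - \frac{1}{30}$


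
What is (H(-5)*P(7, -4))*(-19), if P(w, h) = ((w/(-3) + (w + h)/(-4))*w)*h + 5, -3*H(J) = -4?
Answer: -20824/9 ≈ -2313.8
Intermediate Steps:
H(J) = 4/3 (H(J) = -⅓*(-4) = 4/3)
P(w, h) = 5 + h*w*(-7*w/12 - h/4) (P(w, h) = ((w*(-⅓) + (h + w)*(-¼))*w)*h + 5 = ((-w/3 + (-h/4 - w/4))*w)*h + 5 = ((-7*w/12 - h/4)*w)*h + 5 = (w*(-7*w/12 - h/4))*h + 5 = h*w*(-7*w/12 - h/4) + 5 = 5 + h*w*(-7*w/12 - h/4))
(H(-5)*P(7, -4))*(-19) = (4*(5 - 7/12*(-4)*7² - ¼*7*(-4)²)/3)*(-19) = (4*(5 - 7/12*(-4)*49 - ¼*7*16)/3)*(-19) = (4*(5 + 343/3 - 28)/3)*(-19) = ((4/3)*(274/3))*(-19) = (1096/9)*(-19) = -20824/9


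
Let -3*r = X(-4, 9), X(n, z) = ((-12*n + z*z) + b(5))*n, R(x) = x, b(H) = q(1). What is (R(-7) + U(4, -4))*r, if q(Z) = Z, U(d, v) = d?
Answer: -520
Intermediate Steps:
b(H) = 1
X(n, z) = n*(1 + z**2 - 12*n) (X(n, z) = ((-12*n + z*z) + 1)*n = ((-12*n + z**2) + 1)*n = ((z**2 - 12*n) + 1)*n = (1 + z**2 - 12*n)*n = n*(1 + z**2 - 12*n))
r = 520/3 (r = -(-4)*(1 + 9**2 - 12*(-4))/3 = -(-4)*(1 + 81 + 48)/3 = -(-4)*130/3 = -1/3*(-520) = 520/3 ≈ 173.33)
(R(-7) + U(4, -4))*r = (-7 + 4)*(520/3) = -3*520/3 = -520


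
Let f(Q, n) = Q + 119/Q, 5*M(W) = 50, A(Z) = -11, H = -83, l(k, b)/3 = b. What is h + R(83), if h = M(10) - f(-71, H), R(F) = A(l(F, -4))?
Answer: 5089/71 ≈ 71.676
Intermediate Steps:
l(k, b) = 3*b
M(W) = 10 (M(W) = (1/5)*50 = 10)
R(F) = -11
h = 5870/71 (h = 10 - (-71 + 119/(-71)) = 10 - (-71 + 119*(-1/71)) = 10 - (-71 - 119/71) = 10 - 1*(-5160/71) = 10 + 5160/71 = 5870/71 ≈ 82.676)
h + R(83) = 5870/71 - 11 = 5089/71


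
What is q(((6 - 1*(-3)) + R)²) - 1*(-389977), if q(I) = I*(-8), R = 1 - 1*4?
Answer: 389689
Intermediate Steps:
R = -3 (R = 1 - 4 = -3)
q(I) = -8*I
q(((6 - 1*(-3)) + R)²) - 1*(-389977) = -8*((6 - 1*(-3)) - 3)² - 1*(-389977) = -8*((6 + 3) - 3)² + 389977 = -8*(9 - 3)² + 389977 = -8*6² + 389977 = -8*36 + 389977 = -288 + 389977 = 389689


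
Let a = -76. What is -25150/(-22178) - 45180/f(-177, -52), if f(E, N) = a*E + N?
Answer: -16624801/7429630 ≈ -2.2376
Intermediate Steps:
f(E, N) = N - 76*E (f(E, N) = -76*E + N = N - 76*E)
-25150/(-22178) - 45180/f(-177, -52) = -25150/(-22178) - 45180/(-52 - 76*(-177)) = -25150*(-1/22178) - 45180/(-52 + 13452) = 12575/11089 - 45180/13400 = 12575/11089 - 45180*1/13400 = 12575/11089 - 2259/670 = -16624801/7429630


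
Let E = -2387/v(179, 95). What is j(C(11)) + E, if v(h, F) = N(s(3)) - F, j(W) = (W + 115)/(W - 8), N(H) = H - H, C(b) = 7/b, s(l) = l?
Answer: 24169/2565 ≈ 9.4226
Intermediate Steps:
N(H) = 0
j(W) = (115 + W)/(-8 + W)
v(h, F) = -F (v(h, F) = 0 - F = -F)
E = 2387/95 (E = -2387/((-1*95)) = -2387/(-95) = -2387*(-1/95) = 2387/95 ≈ 25.126)
j(C(11)) + E = (115 + 7/11)/(-8 + 7/11) + 2387/95 = (1272/11)/(-81/11) + 2387/95 = -11/81*1272/11 + 2387/95 = -424/27 + 2387/95 = 24169/2565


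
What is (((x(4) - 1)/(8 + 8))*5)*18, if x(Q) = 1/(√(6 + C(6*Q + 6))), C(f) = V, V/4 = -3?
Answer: -45/8 - 15*I*√6/16 ≈ -5.625 - 2.2964*I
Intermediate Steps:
V = -12 (V = 4*(-3) = -12)
C(f) = -12
x(Q) = -I*√6/6 (x(Q) = 1/(√(6 - 12)) = 1/(√(-6)) = 1/(I*√6) = -I*√6/6)
(((x(4) - 1)/(8 + 8))*5)*18 = (((-I*√6/6 - 1)/(8 + 8))*5)*18 = (((-1 - I*√6/6)/16)*5)*18 = (((-1 - I*√6/6)*(1/16))*5)*18 = ((-1/16 - I*√6/96)*5)*18 = (-5/16 - 5*I*√6/96)*18 = -45/8 - 15*I*√6/16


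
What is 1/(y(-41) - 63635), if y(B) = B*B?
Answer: -1/61954 ≈ -1.6141e-5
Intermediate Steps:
y(B) = B**2
1/(y(-41) - 63635) = 1/((-41)**2 - 63635) = 1/(1681 - 63635) = 1/(-61954) = -1/61954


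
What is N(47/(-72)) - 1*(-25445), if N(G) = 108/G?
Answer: 1188139/47 ≈ 25280.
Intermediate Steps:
N(47/(-72)) - 1*(-25445) = 108/((47/(-72))) - 1*(-25445) = 108/((47*(-1/72))) + 25445 = 108/(-47/72) + 25445 = 108*(-72/47) + 25445 = -7776/47 + 25445 = 1188139/47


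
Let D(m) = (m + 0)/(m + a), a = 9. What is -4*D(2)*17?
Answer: -136/11 ≈ -12.364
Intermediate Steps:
D(m) = m/(9 + m) (D(m) = (m + 0)/(m + 9) = m/(9 + m))
-4*D(2)*17 = -8/(9 + 2)*17 = -8/11*17 = -136/11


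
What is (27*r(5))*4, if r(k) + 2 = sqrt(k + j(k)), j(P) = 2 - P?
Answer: -216 + 108*sqrt(2) ≈ -63.265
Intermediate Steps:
r(k) = -2 + sqrt(2) (r(k) = -2 + sqrt(k + (2 - k)) = -2 + sqrt(2))
(27*r(5))*4 = (27*(-2 + sqrt(2)))*4 = (-54 + 27*sqrt(2))*4 = -216 + 108*sqrt(2)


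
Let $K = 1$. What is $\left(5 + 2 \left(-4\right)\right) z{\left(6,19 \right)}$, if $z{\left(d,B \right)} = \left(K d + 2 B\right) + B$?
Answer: $-189$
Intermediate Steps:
$z{\left(d,B \right)} = d + 3 B$ ($z{\left(d,B \right)} = \left(1 d + 2 B\right) + B = \left(d + 2 B\right) + B = d + 3 B$)
$\left(5 + 2 \left(-4\right)\right) z{\left(6,19 \right)} = \left(5 + 2 \left(-4\right)\right) \left(6 + 3 \cdot 19\right) = \left(5 - 8\right) \left(6 + 57\right) = \left(-3\right) 63 = -189$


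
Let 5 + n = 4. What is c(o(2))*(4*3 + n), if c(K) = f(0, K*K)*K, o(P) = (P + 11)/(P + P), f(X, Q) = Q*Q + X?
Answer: 4084223/1024 ≈ 3988.5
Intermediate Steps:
n = -1 (n = -5 + 4 = -1)
f(X, Q) = X + Q² (f(X, Q) = Q² + X = X + Q²)
o(P) = (11 + P)/(2*P) (o(P) = (11 + P)/((2*P)) = (11 + P)*(1/(2*P)) = (11 + P)/(2*P))
c(K) = K⁵ (c(K) = (0 + (K*K)²)*K = (0 + (K²)²)*K = (0 + K⁴)*K = K⁴*K = K⁵)
c(o(2))*(4*3 + n) = ((½)*(11 + 2)/2)⁵*(4*3 - 1) = ((½)*(½)*13)⁵*(12 - 1) = (13/4)⁵*11 = (371293/1024)*11 = 4084223/1024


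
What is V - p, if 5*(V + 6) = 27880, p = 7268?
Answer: -1698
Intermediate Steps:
V = 5570 (V = -6 + (⅕)*27880 = -6 + 5576 = 5570)
V - p = 5570 - 1*7268 = 5570 - 7268 = -1698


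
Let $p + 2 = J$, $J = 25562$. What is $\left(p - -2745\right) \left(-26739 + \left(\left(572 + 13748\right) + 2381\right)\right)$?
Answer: $-284125590$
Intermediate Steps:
$p = 25560$ ($p = -2 + 25562 = 25560$)
$\left(p - -2745\right) \left(-26739 + \left(\left(572 + 13748\right) + 2381\right)\right) = \left(25560 - -2745\right) \left(-26739 + \left(\left(572 + 13748\right) + 2381\right)\right) = \left(25560 + 2745\right) \left(-26739 + \left(14320 + 2381\right)\right) = 28305 \left(-26739 + 16701\right) = 28305 \left(-10038\right) = -284125590$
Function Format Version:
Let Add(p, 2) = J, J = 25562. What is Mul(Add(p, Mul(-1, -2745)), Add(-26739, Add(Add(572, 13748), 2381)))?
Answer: -284125590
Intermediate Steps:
p = 25560 (p = Add(-2, 25562) = 25560)
Mul(Add(p, Mul(-1, -2745)), Add(-26739, Add(Add(572, 13748), 2381))) = Mul(Add(25560, Mul(-1, -2745)), Add(-26739, Add(Add(572, 13748), 2381))) = Mul(Add(25560, 2745), Add(-26739, Add(14320, 2381))) = Mul(28305, Add(-26739, 16701)) = Mul(28305, -10038) = -284125590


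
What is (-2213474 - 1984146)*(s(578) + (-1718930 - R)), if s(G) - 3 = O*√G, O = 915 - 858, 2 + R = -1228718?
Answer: 2057702707340 - 4067493780*√2 ≈ 2.0519e+12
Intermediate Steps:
R = -1228720 (R = -2 - 1228718 = -1228720)
O = 57
s(G) = 3 + 57*√G
(-2213474 - 1984146)*(s(578) + (-1718930 - R)) = (-2213474 - 1984146)*((3 + 57*√578) + (-1718930 - 1*(-1228720))) = -4197620*((3 + 57*(17*√2)) + (-1718930 + 1228720)) = -4197620*((3 + 969*√2) - 490210) = -4197620*(-490207 + 969*√2) = 2057702707340 - 4067493780*√2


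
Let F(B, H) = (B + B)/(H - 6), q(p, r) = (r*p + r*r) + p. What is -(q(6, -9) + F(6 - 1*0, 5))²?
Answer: -441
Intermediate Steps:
q(p, r) = p + r² + p*r (q(p, r) = (p*r + r²) + p = (r² + p*r) + p = p + r² + p*r)
F(B, H) = 2*B/(-6 + H) (F(B, H) = (2*B)/(-6 + H) = 2*B/(-6 + H))
-(q(6, -9) + F(6 - 1*0, 5))² = -((6 + (-9)² + 6*(-9)) + 2*(6 - 1*0)/(-6 + 5))² = -((6 + 81 - 54) + 2*(6 + 0)/(-1))² = -(33 + 2*6*(-1))² = -(33 - 12)² = -1*21² = -1*441 = -441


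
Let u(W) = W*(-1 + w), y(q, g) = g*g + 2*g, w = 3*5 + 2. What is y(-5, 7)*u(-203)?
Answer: -204624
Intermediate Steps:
w = 17 (w = 15 + 2 = 17)
y(q, g) = g² + 2*g
u(W) = 16*W (u(W) = W*(-1 + 17) = W*16 = 16*W)
y(-5, 7)*u(-203) = (7*(2 + 7))*(16*(-203)) = (7*9)*(-3248) = 63*(-3248) = -204624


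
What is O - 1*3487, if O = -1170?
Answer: -4657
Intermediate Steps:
O - 1*3487 = -1170 - 1*3487 = -1170 - 3487 = -4657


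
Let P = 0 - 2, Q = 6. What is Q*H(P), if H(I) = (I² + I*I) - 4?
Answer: 24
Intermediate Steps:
P = -2
H(I) = -4 + 2*I² (H(I) = (I² + I²) - 4 = 2*I² - 4 = -4 + 2*I²)
Q*H(P) = 6*(-4 + 2*(-2)²) = 6*(-4 + 2*4) = 6*(-4 + 8) = 6*4 = 24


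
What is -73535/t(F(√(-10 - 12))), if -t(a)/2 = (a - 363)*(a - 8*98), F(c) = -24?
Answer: 73535/625392 ≈ 0.11758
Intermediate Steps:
t(a) = -2*(-784 + a)*(-363 + a) (t(a) = -2*(a - 363)*(a - 8*98) = -2*(-363 + a)*(a - 784) = -2*(-363 + a)*(-784 + a) = -2*(-784 + a)*(-363 + a))
-73535/t(F(√(-10 - 12))) = -73535/(-569184 - 2*(-24)² + 2294*(-24)) = -73535/(-569184 - 2*576 - 55056) = -73535/(-569184 - 1152 - 55056) = -73535/(-625392) = -73535*(-1/625392) = 73535/625392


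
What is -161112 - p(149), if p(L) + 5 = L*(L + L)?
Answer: -205509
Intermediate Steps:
p(L) = -5 + 2*L**2 (p(L) = -5 + L*(L + L) = -5 + L*(2*L) = -5 + 2*L**2)
-161112 - p(149) = -161112 - (-5 + 2*149**2) = -161112 - (-5 + 2*22201) = -161112 - (-5 + 44402) = -161112 - 1*44397 = -161112 - 44397 = -205509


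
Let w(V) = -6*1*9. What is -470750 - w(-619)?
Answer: -470696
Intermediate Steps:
w(V) = -54 (w(V) = -6*9 = -54)
-470750 - w(-619) = -470750 - 1*(-54) = -470750 + 54 = -470696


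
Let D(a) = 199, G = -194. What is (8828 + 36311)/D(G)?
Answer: 45139/199 ≈ 226.83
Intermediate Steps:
(8828 + 36311)/D(G) = (8828 + 36311)/199 = 45139*(1/199) = 45139/199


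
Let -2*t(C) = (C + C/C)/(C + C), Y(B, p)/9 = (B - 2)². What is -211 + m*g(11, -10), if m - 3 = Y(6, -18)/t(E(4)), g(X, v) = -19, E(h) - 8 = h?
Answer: 127844/13 ≈ 9834.2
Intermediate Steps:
E(h) = 8 + h
Y(B, p) = 9*(-2 + B)² (Y(B, p) = 9*(B - 2)² = 9*(-2 + B)²)
t(C) = -(1 + C)/(4*C) (t(C) = -(C + C/C)/(2*(C + C)) = -(C + 1)/(2*(2*C)) = -(1 + C)*1/(2*C)/2 = -(1 + C)/(4*C))
m = -6873/13 (m = 3 + (9*(-2 + 6)²)/(((-1 - (8 + 4))/(4*(8 + 4)))) = 3 + (9*4²)/(((¼)*(-1 - 1*12)/12)) = 3 + (9*16)/(((¼)*(1/12)*(-1 - 12))) = 3 + 144/(((¼)*(1/12)*(-13))) = 3 + 144/(-13/48) = 3 + 144*(-48/13) = 3 - 6912/13 = -6873/13 ≈ -528.69)
-211 + m*g(11, -10) = -211 - 6873/13*(-19) = -211 + 130587/13 = 127844/13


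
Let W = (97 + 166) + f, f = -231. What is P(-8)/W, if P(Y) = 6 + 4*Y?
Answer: -13/16 ≈ -0.81250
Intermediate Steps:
W = 32 (W = (97 + 166) - 231 = 263 - 231 = 32)
P(-8)/W = (6 + 4*(-8))/32 = (6 - 32)*(1/32) = -26*1/32 = -13/16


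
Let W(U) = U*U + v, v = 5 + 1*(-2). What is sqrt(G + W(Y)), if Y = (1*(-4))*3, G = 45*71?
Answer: sqrt(3342) ≈ 57.810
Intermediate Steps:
v = 3 (v = 5 - 2 = 3)
G = 3195
Y = -12 (Y = -4*3 = -12)
W(U) = 3 + U**2 (W(U) = U*U + 3 = U**2 + 3 = 3 + U**2)
sqrt(G + W(Y)) = sqrt(3195 + (3 + (-12)**2)) = sqrt(3195 + (3 + 144)) = sqrt(3195 + 147) = sqrt(3342)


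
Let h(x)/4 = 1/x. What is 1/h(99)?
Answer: 99/4 ≈ 24.750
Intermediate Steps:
h(x) = 4/x
1/h(99) = 1/(4/99) = 99/4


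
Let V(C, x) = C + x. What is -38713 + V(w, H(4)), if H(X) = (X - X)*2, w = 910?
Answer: -37803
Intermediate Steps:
H(X) = 0 (H(X) = 0*2 = 0)
-38713 + V(w, H(4)) = -38713 + (910 + 0) = -38713 + 910 = -37803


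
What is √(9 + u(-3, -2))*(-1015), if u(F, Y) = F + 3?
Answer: -3045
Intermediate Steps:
u(F, Y) = 3 + F
√(9 + u(-3, -2))*(-1015) = √(9 + (3 - 3))*(-1015) = √(9 + 0)*(-1015) = √9*(-1015) = 3*(-1015) = -3045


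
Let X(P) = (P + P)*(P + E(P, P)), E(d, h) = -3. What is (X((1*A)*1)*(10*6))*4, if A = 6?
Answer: 8640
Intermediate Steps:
X(P) = 2*P*(-3 + P) (X(P) = (P + P)*(P - 3) = (2*P)*(-3 + P) = 2*P*(-3 + P))
(X((1*A)*1)*(10*6))*4 = ((2*((1*6)*1)*(-3 + (1*6)*1))*(10*6))*4 = ((2*(6*1)*(-3 + 6*1))*60)*4 = ((2*6*(-3 + 6))*60)*4 = ((2*6*3)*60)*4 = (36*60)*4 = 2160*4 = 8640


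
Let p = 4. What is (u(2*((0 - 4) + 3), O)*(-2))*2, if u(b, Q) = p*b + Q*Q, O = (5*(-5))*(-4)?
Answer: -39968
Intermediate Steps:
O = 100 (O = -25*(-4) = 100)
u(b, Q) = Q**2 + 4*b (u(b, Q) = 4*b + Q*Q = 4*b + Q**2 = Q**2 + 4*b)
(u(2*((0 - 4) + 3), O)*(-2))*2 = ((100**2 + 4*(2*((0 - 4) + 3)))*(-2))*2 = ((10000 + 4*(2*(-4 + 3)))*(-2))*2 = ((10000 + 4*(2*(-1)))*(-2))*2 = ((10000 + 4*(-2))*(-2))*2 = ((10000 - 8)*(-2))*2 = (9992*(-2))*2 = -19984*2 = -39968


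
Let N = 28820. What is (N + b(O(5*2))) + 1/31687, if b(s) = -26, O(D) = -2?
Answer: 912395479/31687 ≈ 28794.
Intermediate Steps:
(N + b(O(5*2))) + 1/31687 = (28820 - 26) + 1/31687 = 28794 + 1/31687 = 912395479/31687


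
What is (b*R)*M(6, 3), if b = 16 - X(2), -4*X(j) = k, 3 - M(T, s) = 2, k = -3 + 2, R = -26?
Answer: -819/2 ≈ -409.50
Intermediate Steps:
k = -1
M(T, s) = 1 (M(T, s) = 3 - 1*2 = 3 - 2 = 1)
X(j) = 1/4 (X(j) = -1/4*(-1) = 1/4)
b = 63/4 (b = 16 - 1*1/4 = 16 - 1/4 = 63/4 ≈ 15.750)
(b*R)*M(6, 3) = ((63/4)*(-26))*1 = -819/2*1 = -819/2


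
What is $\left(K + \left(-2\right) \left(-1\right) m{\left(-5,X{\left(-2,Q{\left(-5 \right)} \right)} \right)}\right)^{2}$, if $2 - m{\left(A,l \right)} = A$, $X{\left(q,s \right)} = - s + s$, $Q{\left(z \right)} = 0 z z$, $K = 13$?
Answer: $729$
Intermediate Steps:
$Q{\left(z \right)} = 0$ ($Q{\left(z \right)} = 0 z = 0$)
$X{\left(q,s \right)} = 0$
$m{\left(A,l \right)} = 2 - A$
$\left(K + \left(-2\right) \left(-1\right) m{\left(-5,X{\left(-2,Q{\left(-5 \right)} \right)} \right)}\right)^{2} = \left(13 + \left(-2\right) \left(-1\right) \left(2 - -5\right)\right)^{2} = \left(13 + 2 \left(2 + 5\right)\right)^{2} = \left(13 + 2 \cdot 7\right)^{2} = \left(13 + 14\right)^{2} = 27^{2} = 729$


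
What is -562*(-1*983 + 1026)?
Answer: -24166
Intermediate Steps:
-562*(-1*983 + 1026) = -562*(-983 + 1026) = -562*43 = -24166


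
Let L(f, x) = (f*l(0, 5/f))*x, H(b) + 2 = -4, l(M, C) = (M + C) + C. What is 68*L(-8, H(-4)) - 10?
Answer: -4090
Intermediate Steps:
l(M, C) = M + 2*C (l(M, C) = (C + M) + C = M + 2*C)
H(b) = -6 (H(b) = -2 - 4 = -6)
L(f, x) = 10*x (L(f, x) = (f*(0 + 2*(5/f)))*x = (f*(0 + 10/f))*x = (f*(10/f))*x = 10*x)
68*L(-8, H(-4)) - 10 = 68*(10*(-6)) - 10 = 68*(-60) - 10 = -4080 - 10 = -4090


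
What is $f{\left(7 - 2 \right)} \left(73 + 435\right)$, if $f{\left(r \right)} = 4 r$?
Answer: $10160$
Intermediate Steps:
$f{\left(7 - 2 \right)} \left(73 + 435\right) = 4 \left(7 - 2\right) \left(73 + 435\right) = 4 \cdot 5 \cdot 508 = 20 \cdot 508 = 10160$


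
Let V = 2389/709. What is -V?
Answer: -2389/709 ≈ -3.3695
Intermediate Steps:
V = 2389/709 (V = 2389*(1/709) = 2389/709 ≈ 3.3695)
-V = -1*2389/709 = -2389/709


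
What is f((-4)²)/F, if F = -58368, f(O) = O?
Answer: -1/3648 ≈ -0.00027412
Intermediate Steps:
f((-4)²)/F = (-4)²/(-58368) = 16*(-1/58368) = -1/3648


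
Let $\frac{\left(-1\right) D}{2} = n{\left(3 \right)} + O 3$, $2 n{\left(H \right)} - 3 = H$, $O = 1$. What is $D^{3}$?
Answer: $-1728$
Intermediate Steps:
$n{\left(H \right)} = \frac{3}{2} + \frac{H}{2}$
$D = -12$ ($D = - 2 \left(\left(\frac{3}{2} + \frac{1}{2} \cdot 3\right) + 1 \cdot 3\right) = - 2 \left(\left(\frac{3}{2} + \frac{3}{2}\right) + 3\right) = - 2 \left(3 + 3\right) = \left(-2\right) 6 = -12$)
$D^{3} = \left(-12\right)^{3} = -1728$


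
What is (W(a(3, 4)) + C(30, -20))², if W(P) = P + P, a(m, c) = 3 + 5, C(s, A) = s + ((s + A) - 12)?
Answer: 1936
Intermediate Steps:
C(s, A) = -12 + A + 2*s (C(s, A) = s + ((A + s) - 12) = s + (-12 + A + s) = -12 + A + 2*s)
a(m, c) = 8
W(P) = 2*P
(W(a(3, 4)) + C(30, -20))² = (2*8 + (-12 - 20 + 2*30))² = (16 + (-12 - 20 + 60))² = (16 + 28)² = 44² = 1936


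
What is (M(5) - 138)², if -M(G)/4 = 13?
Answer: 36100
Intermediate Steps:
M(G) = -52 (M(G) = -4*13 = -52)
(M(5) - 138)² = (-52 - 138)² = (-190)² = 36100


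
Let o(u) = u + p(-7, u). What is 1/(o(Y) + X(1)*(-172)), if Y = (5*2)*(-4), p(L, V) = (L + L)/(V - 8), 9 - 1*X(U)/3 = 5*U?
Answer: -24/50489 ≈ -0.00047535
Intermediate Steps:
X(U) = 27 - 15*U
p(L, V) = 2*L/(-8 + V) (p(L, V) = (2*L)/(-8 + V) = 2*L/(-8 + V))
Y = -40 (Y = 10*(-4) = -40)
o(u) = u - 14/(-8 + u) (o(u) = u + 2*(-7)/(-8 + u) = u - 14/(-8 + u))
1/(o(Y) + X(1)*(-172)) = 1/((-14 - 40*(-8 - 40))/(-8 - 40) + (27 - 15*1)*(-172)) = 1/((-14 - 40*(-48))/(-48) + (27 - 15)*(-172)) = 1/(-(-14 + 1920)/48 + 12*(-172)) = 1/(-1/48*1906 - 2064) = 1/(-953/24 - 2064) = 1/(-50489/24) = -24/50489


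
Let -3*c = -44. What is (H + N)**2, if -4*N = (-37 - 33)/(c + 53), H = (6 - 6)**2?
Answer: 225/3364 ≈ 0.066885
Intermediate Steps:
c = 44/3 (c = -1/3*(-44) = 44/3 ≈ 14.667)
H = 0 (H = 0**2 = 0)
N = 15/58 (N = -(-37 - 33)/(4*(44/3 + 53)) = -(-35)/(2*203/3) = -(-35)*3/(2*203) = -1/4*(-30/29) = 15/58 ≈ 0.25862)
(H + N)**2 = (0 + 15/58)**2 = (15/58)**2 = 225/3364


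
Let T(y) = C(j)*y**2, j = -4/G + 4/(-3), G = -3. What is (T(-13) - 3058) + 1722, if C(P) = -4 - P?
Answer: -2012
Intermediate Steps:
j = 0 (j = -4/(-3) + 4/(-3) = -4*(-1/3) + 4*(-1/3) = 4/3 - 4/3 = 0)
T(y) = -4*y**2 (T(y) = (-4 - 1*0)*y**2 = (-4 + 0)*y**2 = -4*y**2)
(T(-13) - 3058) + 1722 = (-4*(-13)**2 - 3058) + 1722 = (-4*169 - 3058) + 1722 = (-676 - 3058) + 1722 = -3734 + 1722 = -2012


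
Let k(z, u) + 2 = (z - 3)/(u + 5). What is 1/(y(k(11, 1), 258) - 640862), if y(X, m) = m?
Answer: -1/640604 ≈ -1.5610e-6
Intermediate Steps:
k(z, u) = -2 + (-3 + z)/(5 + u) (k(z, u) = -2 + (z - 3)/(u + 5) = -2 + (-3 + z)/(5 + u))
1/(y(k(11, 1), 258) - 640862) = 1/(258 - 640862) = 1/(-640604) = -1/640604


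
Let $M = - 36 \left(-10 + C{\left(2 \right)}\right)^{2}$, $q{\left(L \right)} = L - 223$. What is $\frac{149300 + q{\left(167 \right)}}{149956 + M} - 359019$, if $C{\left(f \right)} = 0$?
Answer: $- \frac{13136108880}{36589} \approx -3.5902 \cdot 10^{5}$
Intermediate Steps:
$q{\left(L \right)} = -223 + L$ ($q{\left(L \right)} = L - 223 = -223 + L$)
$M = -3600$ ($M = - 36 \left(-10 + 0\right)^{2} = - 36 \left(-10\right)^{2} = \left(-36\right) 100 = -3600$)
$\frac{149300 + q{\left(167 \right)}}{149956 + M} - 359019 = \frac{149300 + \left(-223 + 167\right)}{149956 - 3600} - 359019 = \frac{149300 - 56}{146356} - 359019 = 149244 \cdot \frac{1}{146356} - 359019 = \frac{37311}{36589} - 359019 = - \frac{13136108880}{36589}$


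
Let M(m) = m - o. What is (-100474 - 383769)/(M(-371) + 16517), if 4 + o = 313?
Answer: -484243/15837 ≈ -30.577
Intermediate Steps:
o = 309 (o = -4 + 313 = 309)
M(m) = -309 + m (M(m) = m - 1*309 = m - 309 = -309 + m)
(-100474 - 383769)/(M(-371) + 16517) = (-100474 - 383769)/((-309 - 371) + 16517) = -484243/(-680 + 16517) = -484243/15837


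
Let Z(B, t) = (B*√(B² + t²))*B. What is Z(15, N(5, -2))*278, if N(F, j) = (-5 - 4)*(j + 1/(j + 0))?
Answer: 469125*√13 ≈ 1.6915e+6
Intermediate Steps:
N(F, j) = -9*j - 9/j (N(F, j) = -9*(j + 1/j) = -9*j - 9/j)
Z(B, t) = B²*√(B² + t²)
Z(15, N(5, -2))*278 = (15²*√(15² + (-9*(-2) - 9/(-2))²))*278 = (225*√(225 + (18 - 9*(-½))²))*278 = (225*√(225 + (18 + 9/2)²))*278 = (225*√(225 + (45/2)²))*278 = (225*√(225 + 2025/4))*278 = (225*√(2925/4))*278 = (225*(15*√13/2))*278 = (3375*√13/2)*278 = 469125*√13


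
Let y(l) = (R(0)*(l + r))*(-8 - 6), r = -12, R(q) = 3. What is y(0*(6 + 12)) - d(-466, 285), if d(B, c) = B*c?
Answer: 133314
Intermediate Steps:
y(l) = 504 - 42*l (y(l) = (3*(l - 12))*(-8 - 6) = (3*(-12 + l))*(-14) = (-36 + 3*l)*(-14) = 504 - 42*l)
y(0*(6 + 12)) - d(-466, 285) = (504 - 0*(6 + 12)) - (-466)*285 = (504 - 0*18) - 1*(-132810) = (504 - 42*0) + 132810 = (504 + 0) + 132810 = 504 + 132810 = 133314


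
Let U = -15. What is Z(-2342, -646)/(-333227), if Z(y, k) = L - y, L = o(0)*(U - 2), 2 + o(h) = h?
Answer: -2376/333227 ≈ -0.0071303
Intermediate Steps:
o(h) = -2 + h
L = 34 (L = (-2 + 0)*(-15 - 2) = -2*(-17) = 34)
Z(y, k) = 34 - y
Z(-2342, -646)/(-333227) = (34 - 1*(-2342))/(-333227) = (34 + 2342)*(-1/333227) = 2376*(-1/333227) = -2376/333227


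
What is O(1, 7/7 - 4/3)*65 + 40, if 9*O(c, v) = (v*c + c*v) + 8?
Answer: 2510/27 ≈ 92.963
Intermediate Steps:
O(c, v) = 8/9 + 2*c*v/9 (O(c, v) = ((v*c + c*v) + 8)/9 = ((c*v + c*v) + 8)/9 = (2*c*v + 8)/9 = (8 + 2*c*v)/9 = 8/9 + 2*c*v/9)
O(1, 7/7 - 4/3)*65 + 40 = (8/9 + (2/9)*1*(7/7 - 4/3))*65 + 40 = (8/9 + (2/9)*1*(7*(⅐) - 4*⅓))*65 + 40 = (8/9 + (2/9)*1*(1 - 4/3))*65 + 40 = (8/9 + (2/9)*1*(-⅓))*65 + 40 = (8/9 - 2/27)*65 + 40 = (22/27)*65 + 40 = 1430/27 + 40 = 2510/27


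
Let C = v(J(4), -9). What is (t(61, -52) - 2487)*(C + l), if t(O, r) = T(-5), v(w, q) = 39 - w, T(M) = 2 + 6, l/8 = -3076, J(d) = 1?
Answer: 60909030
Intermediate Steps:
l = -24608 (l = 8*(-3076) = -24608)
T(M) = 8
t(O, r) = 8
C = 38 (C = 39 - 1*1 = 39 - 1 = 38)
(t(61, -52) - 2487)*(C + l) = (8 - 2487)*(38 - 24608) = -2479*(-24570) = 60909030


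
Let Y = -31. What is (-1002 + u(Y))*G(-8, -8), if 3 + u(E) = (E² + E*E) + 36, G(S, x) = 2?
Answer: 1906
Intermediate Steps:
u(E) = 33 + 2*E² (u(E) = -3 + ((E² + E*E) + 36) = -3 + ((E² + E²) + 36) = -3 + (2*E² + 36) = -3 + (36 + 2*E²) = 33 + 2*E²)
(-1002 + u(Y))*G(-8, -8) = (-1002 + (33 + 2*(-31)²))*2 = (-1002 + (33 + 2*961))*2 = (-1002 + (33 + 1922))*2 = (-1002 + 1955)*2 = 953*2 = 1906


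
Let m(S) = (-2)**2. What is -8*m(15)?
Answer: -32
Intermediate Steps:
m(S) = 4
-8*m(15) = -8*4 = -32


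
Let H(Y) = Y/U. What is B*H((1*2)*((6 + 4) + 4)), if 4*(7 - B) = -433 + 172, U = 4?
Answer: 2023/4 ≈ 505.75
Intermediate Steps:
B = 289/4 (B = 7 - (-433 + 172)/4 = 7 - 1/4*(-261) = 7 + 261/4 = 289/4 ≈ 72.250)
H(Y) = Y/4
B*H((1*2)*((6 + 4) + 4)) = 289*(((1*2)*((6 + 4) + 4))/4)/4 = 289*((2*(10 + 4))/4)/4 = 289*((2*14)/4)/4 = 289*((1/4)*28)/4 = (289/4)*7 = 2023/4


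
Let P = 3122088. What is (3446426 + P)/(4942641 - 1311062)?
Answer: 6568514/3631579 ≈ 1.8087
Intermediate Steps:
(3446426 + P)/(4942641 - 1311062) = (3446426 + 3122088)/(4942641 - 1311062) = 6568514/3631579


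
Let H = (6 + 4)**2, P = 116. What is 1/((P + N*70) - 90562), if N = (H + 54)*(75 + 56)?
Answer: 1/1321734 ≈ 7.5658e-7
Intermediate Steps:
H = 100 (H = 10**2 = 100)
N = 20174 (N = (100 + 54)*(75 + 56) = 154*131 = 20174)
1/((P + N*70) - 90562) = 1/((116 + 20174*70) - 90562) = 1/((116 + 1412180) - 90562) = 1/(1412296 - 90562) = 1/1321734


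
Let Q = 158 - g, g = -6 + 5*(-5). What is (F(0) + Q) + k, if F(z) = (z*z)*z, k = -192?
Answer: -3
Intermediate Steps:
F(z) = z³ (F(z) = z²*z = z³)
g = -31 (g = -6 - 25 = -31)
Q = 189 (Q = 158 - 1*(-31) = 158 + 31 = 189)
(F(0) + Q) + k = (0³ + 189) - 192 = (0 + 189) - 192 = 189 - 192 = -3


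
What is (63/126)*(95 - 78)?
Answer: 17/2 ≈ 8.5000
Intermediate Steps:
(63/126)*(95 - 78) = (63*(1/126))*17 = (1/2)*17 = 17/2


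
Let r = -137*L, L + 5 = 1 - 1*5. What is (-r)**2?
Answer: 1520289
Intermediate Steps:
L = -9 (L = -5 + (1 - 1*5) = -5 + (1 - 5) = -5 - 4 = -9)
r = 1233 (r = -137*(-9) = 1233)
(-r)**2 = (-1*1233)**2 = (-1233)**2 = 1520289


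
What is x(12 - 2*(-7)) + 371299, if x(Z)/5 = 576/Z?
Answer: 4828327/13 ≈ 3.7141e+5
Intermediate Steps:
x(Z) = 2880/Z (x(Z) = 5*(576/Z) = 2880/Z)
x(12 - 2*(-7)) + 371299 = 2880/(12 - 2*(-7)) + 371299 = 2880/(12 + 14) + 371299 = 2880/26 + 371299 = 2880*(1/26) + 371299 = 1440/13 + 371299 = 4828327/13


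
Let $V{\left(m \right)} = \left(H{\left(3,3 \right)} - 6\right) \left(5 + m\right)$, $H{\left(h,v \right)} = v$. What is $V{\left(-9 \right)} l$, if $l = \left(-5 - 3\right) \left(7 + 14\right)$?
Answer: $-2016$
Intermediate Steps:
$l = -168$ ($l = \left(-8\right) 21 = -168$)
$V{\left(m \right)} = -15 - 3 m$ ($V{\left(m \right)} = \left(3 - 6\right) \left(5 + m\right) = - 3 \left(5 + m\right) = -15 - 3 m$)
$V{\left(-9 \right)} l = \left(-15 - -27\right) \left(-168\right) = \left(-15 + 27\right) \left(-168\right) = 12 \left(-168\right) = -2016$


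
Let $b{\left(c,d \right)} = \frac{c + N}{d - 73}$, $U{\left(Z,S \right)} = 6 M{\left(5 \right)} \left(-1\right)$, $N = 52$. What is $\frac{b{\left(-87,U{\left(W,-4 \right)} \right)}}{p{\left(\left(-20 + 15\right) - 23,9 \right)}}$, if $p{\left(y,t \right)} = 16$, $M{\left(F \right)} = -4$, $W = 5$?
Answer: $\frac{5}{112} \approx 0.044643$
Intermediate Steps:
$U{\left(Z,S \right)} = 24$ ($U{\left(Z,S \right)} = 6 \left(-4\right) \left(-1\right) = \left(-24\right) \left(-1\right) = 24$)
$b{\left(c,d \right)} = \frac{52 + c}{-73 + d}$ ($b{\left(c,d \right)} = \frac{c + 52}{d - 73} = \frac{52 + c}{-73 + d}$)
$\frac{b{\left(-87,U{\left(W,-4 \right)} \right)}}{p{\left(\left(-20 + 15\right) - 23,9 \right)}} = \frac{\frac{1}{-73 + 24} \left(52 - 87\right)}{16} = \frac{1}{-49} \left(-35\right) \frac{1}{16} = \left(- \frac{1}{49}\right) \left(-35\right) \frac{1}{16} = \frac{5}{7} \cdot \frac{1}{16} = \frac{5}{112}$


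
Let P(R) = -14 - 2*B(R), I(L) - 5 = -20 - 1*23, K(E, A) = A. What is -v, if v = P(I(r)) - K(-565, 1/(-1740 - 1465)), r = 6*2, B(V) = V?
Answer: -198711/3205 ≈ -62.000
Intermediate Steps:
r = 12
I(L) = -38 (I(L) = 5 + (-20 - 1*23) = 5 + (-20 - 23) = 5 - 43 = -38)
P(R) = -14 - 2*R
v = 198711/3205 (v = (-14 - 2*(-38)) - 1/(-1740 - 1465) = (-14 + 76) - 1/(-3205) = 62 - 1*(-1/3205) = 62 + 1/3205 = 198711/3205 ≈ 62.000)
-v = -1*198711/3205 = -198711/3205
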